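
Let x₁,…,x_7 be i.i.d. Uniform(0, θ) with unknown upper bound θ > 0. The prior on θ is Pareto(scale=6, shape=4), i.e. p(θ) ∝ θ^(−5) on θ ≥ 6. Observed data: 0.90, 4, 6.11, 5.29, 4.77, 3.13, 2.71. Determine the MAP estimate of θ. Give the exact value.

θ̂_MAP = 6.11

The Uniform(0, θ) likelihood is θ^(−n) for θ ≥ max(xᵢ), zero otherwise. Here max(xᵢ) = 6.11.
Posterior ∝ θ^(−5) · θ^(−7) = θ^(−12) on θ ≥ max(6, 6.11) = 6.11.
This density is strictly decreasing in θ, so the posterior mode lies at the lower boundary of the support.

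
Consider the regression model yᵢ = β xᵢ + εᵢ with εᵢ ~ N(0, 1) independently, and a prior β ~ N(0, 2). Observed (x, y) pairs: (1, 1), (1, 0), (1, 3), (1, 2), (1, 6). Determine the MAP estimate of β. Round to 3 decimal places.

log p(β | y) = −Σ(yᵢ − βxᵢ)²/(2·1) − β²/(2·2) + const.
Setting the derivative to zero: Σxᵢ(yᵢ − βxᵢ)/1 − β/2 = 0, so β = Σxᵢyᵢ / (Σxᵢ² + σ²/τ²).
Σxᵢyᵢ = 1·1 + 1·0 + 1·3 + 1·2 + 1·6 = 12; Σxᵢ² = 5; σ²/τ² = 0.5.
β̂_MAP = 12 / (5 + 0.5) = 12/5.5 ≈ 2.182.

β̂_MAP = 2.182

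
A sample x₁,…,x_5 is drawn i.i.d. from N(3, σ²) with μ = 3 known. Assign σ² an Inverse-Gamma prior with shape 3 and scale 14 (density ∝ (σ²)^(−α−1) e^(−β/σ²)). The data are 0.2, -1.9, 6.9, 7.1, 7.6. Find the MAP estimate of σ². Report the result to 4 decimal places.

σ̂²_MAP = 8.6946

Sum of squared deviations about the known mean: SS = (0.2−3)² + (-1.9−3)² + (6.9−3)² + (7.1−3)² + (7.6−3)² = 85.03.
The Normal likelihood contributes (σ²)^(−n/2) exp(−SS/(2σ²)), so the posterior is Inverse-Gamma(α + n/2, β + SS/2) = Inverse-Gamma(5.5, 56.515).
The mode of Inverse-Gamma(a, b) is b/(a+1) = 56.515/6.5 ≈ 8.6946.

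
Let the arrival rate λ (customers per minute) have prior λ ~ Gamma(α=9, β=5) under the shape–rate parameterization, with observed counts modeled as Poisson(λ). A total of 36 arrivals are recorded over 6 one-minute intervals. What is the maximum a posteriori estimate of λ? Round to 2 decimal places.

Σxᵢ = 36, n = 6.
Posterior ∝ λ^8e^(−5λ) · λ^36e^(−6λ) = λ^44e^(−11λ), i.e. Gamma(shape=45, rate=11).
The mode of a Gamma(a, b) with a ≥ 1 (shape–rate) is (a−1)/b = 44/11 ≈ 4.00.

λ̂_MAP = 4.00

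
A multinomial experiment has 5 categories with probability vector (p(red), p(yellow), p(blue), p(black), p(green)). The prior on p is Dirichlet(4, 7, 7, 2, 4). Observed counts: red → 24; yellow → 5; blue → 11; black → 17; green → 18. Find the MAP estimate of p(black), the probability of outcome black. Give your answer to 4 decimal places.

MAP estimate of p(black) = 0.1915

The posterior is Dirichlet(αᵢ + nᵢ) = Dirichlet(28, 12, 18, 19, 22).
For a Dirichlet(a₁,…,a_K) with all aᵢ > 1, the mode has j-th component (aⱼ − 1)/(Σaᵢ − K).
Here Σaᵢ = 99 and K = 5, so p(black) = (19 − 1)/(99 − 5) = 18/94 ≈ 0.1915.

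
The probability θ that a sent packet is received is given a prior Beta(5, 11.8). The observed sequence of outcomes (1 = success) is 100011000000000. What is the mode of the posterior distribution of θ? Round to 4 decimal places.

Prior: Beta(5, 11.8).
Data: 3 successes in 15 trials (from the sequence). The binomial likelihood contributes θ^3(1−θ)^12, so the posterior is Beta(5+3, 11.8+12) = Beta(8, 23.8).
For Beta(a, b) with a, b > 1 the mode is (a−1)/(a+b−2) = 7/29.8 ≈ 0.2349.

θ̂_MAP = 0.2349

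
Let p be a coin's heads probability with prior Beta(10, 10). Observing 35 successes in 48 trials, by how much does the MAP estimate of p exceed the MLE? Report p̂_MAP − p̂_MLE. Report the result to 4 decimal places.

MAP − MLE = -0.0625

Posterior is Beta(45, 23); MAP = (45−1)/(68−2) = 44/66 ≈ 0.66667.
MLE ignores the prior: p̂_MLE = k/n = 35/48 ≈ 0.72917.
Difference = 44/66 − 35/48 = -1/16 ≈ -0.0625.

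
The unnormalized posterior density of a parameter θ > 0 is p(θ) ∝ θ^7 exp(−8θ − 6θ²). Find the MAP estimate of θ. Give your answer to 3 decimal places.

θ̂_MAP = 0.500

ℓ'(θ) = 7/θ − 8 − 12θ. Setting this to zero and multiplying by θ: 12θ² + 8θ − 7 = 0.
θ = (−8 + √(8² + 4·12·7)) / (2·12) = (−8 + √400) / 24 = (−8 + 20)/24 = 1/2.
ℓ''(θ) = −7/θ² − 12 < 0, confirming a maximum.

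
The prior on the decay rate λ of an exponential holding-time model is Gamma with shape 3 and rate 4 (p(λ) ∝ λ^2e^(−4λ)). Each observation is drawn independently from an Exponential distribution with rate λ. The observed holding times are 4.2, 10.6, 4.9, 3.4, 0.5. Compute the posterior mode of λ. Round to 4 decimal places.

λ̂_MAP = 0.2536

The Exponential(rate=λ) likelihood is ∝ λ^n e^(−λΣtᵢ). Here n = 5 and Σtᵢ = 4.2 + 10.6 + 4.9 + 3.4 + 0.5 = 23.6.
Posterior ∝ λ^2e^(−4λ) · λ^5e^(−23.6λ) = λ^7e^(−27.6λ), i.e. Gamma(8, 27.6).
Mode = (a−1)/b = 7/27.6 ≈ 0.2536.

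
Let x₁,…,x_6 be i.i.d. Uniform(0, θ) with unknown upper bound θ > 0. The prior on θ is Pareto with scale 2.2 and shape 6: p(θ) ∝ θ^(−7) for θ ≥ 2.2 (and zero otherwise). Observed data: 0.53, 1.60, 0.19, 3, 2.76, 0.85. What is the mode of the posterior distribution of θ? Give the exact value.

θ̂_MAP = 3

The Uniform(0, θ) likelihood is θ^(−n) for θ ≥ max(xᵢ), zero otherwise. Here max(xᵢ) = 3.
Posterior ∝ θ^(−7) · θ^(−6) = θ^(−13) on θ ≥ max(2.2, 3) = 3.
This density is strictly decreasing in θ, so the posterior mode lies at the lower boundary of the support.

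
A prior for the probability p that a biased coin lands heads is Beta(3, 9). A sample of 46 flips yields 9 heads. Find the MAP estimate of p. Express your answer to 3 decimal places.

p̂_MAP = 0.196

Prior: Beta(3, 9).
Data: 9 successes in 46 trials. The binomial likelihood contributes p^9(1−p)^37, so the posterior is Beta(3+9, 9+37) = Beta(12, 46).
For Beta(a, b) with a, b > 1 the mode is (a−1)/(a+b−2) = 11/56 ≈ 0.196.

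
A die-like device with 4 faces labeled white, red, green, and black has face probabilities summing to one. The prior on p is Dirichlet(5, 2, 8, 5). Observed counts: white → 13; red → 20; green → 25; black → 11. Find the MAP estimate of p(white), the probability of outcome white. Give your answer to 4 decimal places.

The posterior is Dirichlet(αᵢ + nᵢ) = Dirichlet(18, 22, 33, 16).
For a Dirichlet(a₁,…,a_K) with all aᵢ > 1, the mode has j-th component (aⱼ − 1)/(Σaᵢ − K).
Here Σaᵢ = 89 and K = 4, so p(white) = (18 − 1)/(89 − 4) = 17/85 ≈ 0.2000.

MAP estimate of p(white) = 0.2000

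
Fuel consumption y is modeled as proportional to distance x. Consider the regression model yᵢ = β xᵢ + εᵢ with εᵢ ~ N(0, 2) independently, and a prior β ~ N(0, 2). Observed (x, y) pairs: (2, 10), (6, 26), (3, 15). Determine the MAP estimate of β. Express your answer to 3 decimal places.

log p(β | y) = −Σ(yᵢ − βxᵢ)²/(2·2) − β²/(2·2) + const.
Setting the derivative to zero: Σxᵢ(yᵢ − βxᵢ)/2 − β/2 = 0, so β = Σxᵢyᵢ / (Σxᵢ² + σ²/τ²).
Σxᵢyᵢ = 2·10 + 6·26 + 3·15 = 221; Σxᵢ² = 49; σ²/τ² = 1.
β̂_MAP = 221 / (49 + 1) = 221/50 ≈ 4.420.

β̂_MAP = 4.420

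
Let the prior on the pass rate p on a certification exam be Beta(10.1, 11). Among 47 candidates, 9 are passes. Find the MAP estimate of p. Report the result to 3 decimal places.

Prior: Beta(10.1, 11).
Data: 9 successes in 47 trials. The binomial likelihood contributes p^9(1−p)^38, so the posterior is Beta(10.1+9, 11+38) = Beta(19.1, 49).
For Beta(a, b) with a, b > 1 the mode is (a−1)/(a+b−2) = 18.1/66.1 ≈ 0.274.

p̂_MAP = 0.274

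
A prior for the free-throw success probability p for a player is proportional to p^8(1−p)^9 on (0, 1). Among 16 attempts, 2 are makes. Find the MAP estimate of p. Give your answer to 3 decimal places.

The prior density ∝ p^8(1−p)^9 is the kernel of Beta(9, 10).
Data: 2 successes in 16 trials. The binomial likelihood contributes p^2(1−p)^14, so the posterior is Beta(9+2, 10+14) = Beta(11, 24).
For Beta(a, b) with a, b > 1 the mode is (a−1)/(a+b−2) = 10/33 ≈ 0.303.

p̂_MAP = 0.303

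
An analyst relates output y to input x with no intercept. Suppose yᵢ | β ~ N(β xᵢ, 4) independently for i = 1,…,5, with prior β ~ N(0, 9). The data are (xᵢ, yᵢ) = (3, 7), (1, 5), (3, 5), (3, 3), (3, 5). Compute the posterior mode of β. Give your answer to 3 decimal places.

β̂_MAP = 1.736

log p(β | y) = −Σ(yᵢ − βxᵢ)²/(2·4) − β²/(2·9) + const.
Setting the derivative to zero: Σxᵢ(yᵢ − βxᵢ)/4 − β/9 = 0, so β = Σxᵢyᵢ / (Σxᵢ² + σ²/τ²).
Σxᵢyᵢ = 3·7 + 1·5 + 3·5 + 3·3 + 3·5 = 65; Σxᵢ² = 37; σ²/τ² = 4/9.
β̂_MAP = 65 / (37 + 4/9) = 65/(337/9) = 585/337 ≈ 1.736.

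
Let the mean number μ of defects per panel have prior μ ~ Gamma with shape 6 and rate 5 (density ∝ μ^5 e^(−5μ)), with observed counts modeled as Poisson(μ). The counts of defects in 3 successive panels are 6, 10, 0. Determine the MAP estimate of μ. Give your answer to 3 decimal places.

Σxᵢ = 6+10+0 = 16, with n = 3.
Posterior ∝ μ^5e^(−5μ) · μ^16e^(−3μ) = μ^21e^(−8μ), i.e. Gamma(shape=22, rate=8).
The mode of a Gamma(a, b) with a ≥ 1 (shape–rate) is (a−1)/b = 21/8 ≈ 2.625.

μ̂_MAP = 2.625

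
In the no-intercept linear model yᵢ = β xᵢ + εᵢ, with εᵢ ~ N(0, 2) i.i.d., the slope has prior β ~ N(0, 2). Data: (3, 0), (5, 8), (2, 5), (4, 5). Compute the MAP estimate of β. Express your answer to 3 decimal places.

β̂_MAP = 1.273

log p(β | y) = −Σ(yᵢ − βxᵢ)²/(2·2) − β²/(2·2) + const.
Setting the derivative to zero: Σxᵢ(yᵢ − βxᵢ)/2 − β/2 = 0, so β = Σxᵢyᵢ / (Σxᵢ² + σ²/τ²).
Σxᵢyᵢ = 3·0 + 5·8 + 2·5 + 4·5 = 70; Σxᵢ² = 54; σ²/τ² = 1.
β̂_MAP = 70 / (54 + 1) = 70/55 ≈ 1.273.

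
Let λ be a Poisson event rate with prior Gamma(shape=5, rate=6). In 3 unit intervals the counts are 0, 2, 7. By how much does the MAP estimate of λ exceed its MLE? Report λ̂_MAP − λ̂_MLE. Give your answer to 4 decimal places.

MAP − MLE = -1.5556

Σxᵢ = 9. Posterior is Gamma(14, 9); MAP = (14−1)/9 = 13/9 ≈ 1.44444.
MLE = x̄ = 9/3 ≈ 3.00000.
Difference = 13/9 − 9/3 = -14/9 ≈ -1.5556.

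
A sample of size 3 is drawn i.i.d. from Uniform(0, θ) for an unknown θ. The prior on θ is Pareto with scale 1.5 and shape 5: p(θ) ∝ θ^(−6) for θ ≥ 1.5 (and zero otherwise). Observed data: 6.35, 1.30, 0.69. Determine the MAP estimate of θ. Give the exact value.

The Uniform(0, θ) likelihood is θ^(−n) for θ ≥ max(xᵢ), zero otherwise. Here max(xᵢ) = 6.35.
Posterior ∝ θ^(−6) · θ^(−3) = θ^(−9) on θ ≥ max(1.5, 6.35) = 6.35.
This density is strictly decreasing in θ, so the posterior mode lies at the lower boundary of the support.

θ̂_MAP = 6.35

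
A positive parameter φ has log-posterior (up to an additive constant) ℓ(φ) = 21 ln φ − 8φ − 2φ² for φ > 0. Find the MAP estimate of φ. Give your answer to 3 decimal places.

ℓ'(φ) = 21/φ − 8 − 4φ. Setting this to zero and multiplying by φ: 4φ² + 8φ − 21 = 0.
φ = (−8 + √(8² + 4·4·21)) / (2·4) = (−8 + √400) / 8 = (−8 + 20)/8 = 3/2.
ℓ''(φ) = −21/φ² − 4 < 0, confirming a maximum.

φ̂_MAP = 1.500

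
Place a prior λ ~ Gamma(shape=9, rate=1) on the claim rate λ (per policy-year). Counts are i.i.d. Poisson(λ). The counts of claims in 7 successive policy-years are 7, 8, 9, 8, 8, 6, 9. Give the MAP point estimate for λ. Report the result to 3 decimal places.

Σxᵢ = 7+8+9+8+8+6+9 = 55, with n = 7.
Posterior ∝ λ^8e^(−1λ) · λ^55e^(−7λ) = λ^63e^(−8λ), i.e. Gamma(shape=64, rate=8).
The mode of a Gamma(a, b) with a ≥ 1 (shape–rate) is (a−1)/b = 63/8 ≈ 7.875.

λ̂_MAP = 7.875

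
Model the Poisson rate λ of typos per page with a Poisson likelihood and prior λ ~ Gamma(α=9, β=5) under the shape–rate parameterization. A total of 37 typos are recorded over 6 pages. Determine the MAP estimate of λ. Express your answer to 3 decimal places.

λ̂_MAP = 4.091

Σxᵢ = 37, n = 6.
Posterior ∝ λ^8e^(−5λ) · λ^37e^(−6λ) = λ^45e^(−11λ), i.e. Gamma(shape=46, rate=11).
The mode of a Gamma(a, b) with a ≥ 1 (shape–rate) is (a−1)/b = 45/11 ≈ 4.091.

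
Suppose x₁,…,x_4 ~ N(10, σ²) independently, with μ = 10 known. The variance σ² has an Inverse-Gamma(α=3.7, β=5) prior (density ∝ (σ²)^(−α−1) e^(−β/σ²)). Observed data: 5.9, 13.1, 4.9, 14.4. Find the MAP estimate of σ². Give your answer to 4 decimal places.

σ̂²_MAP = 6.1037

Sum of squared deviations about the known mean: SS = (5.9−10)² + (13.1−10)² + (4.9−10)² + (14.4−10)² = 71.79.
The Normal likelihood contributes (σ²)^(−n/2) exp(−SS/(2σ²)), so the posterior is Inverse-Gamma(α + n/2, β + SS/2) = Inverse-Gamma(5.7, 40.895).
The mode of Inverse-Gamma(a, b) is b/(a+1) = 40.895/6.7 ≈ 6.1037.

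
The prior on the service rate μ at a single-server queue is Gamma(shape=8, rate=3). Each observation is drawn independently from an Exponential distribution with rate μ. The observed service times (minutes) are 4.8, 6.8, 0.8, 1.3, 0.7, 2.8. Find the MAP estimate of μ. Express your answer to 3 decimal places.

The Exponential(rate=μ) likelihood is ∝ μ^n e^(−μΣtᵢ). Here n = 6 and Σtᵢ = 4.8 + 6.8 + 0.8 + 1.3 + 0.7 + 2.8 = 17.2.
Posterior ∝ μ^7e^(−3μ) · μ^6e^(−17.2μ) = μ^13e^(−20.2μ), i.e. Gamma(14, 20.2).
Mode = (a−1)/b = 13/20.2 ≈ 0.644.

μ̂_MAP = 0.644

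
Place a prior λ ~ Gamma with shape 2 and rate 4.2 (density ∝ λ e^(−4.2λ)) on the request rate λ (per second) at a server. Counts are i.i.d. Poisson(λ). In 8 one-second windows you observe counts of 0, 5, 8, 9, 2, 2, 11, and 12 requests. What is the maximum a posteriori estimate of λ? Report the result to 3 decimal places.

λ̂_MAP = 4.098

Σxᵢ = 0+5+8+9+2+2+11+12 = 49, with n = 8.
Posterior ∝ λe^(−4.2λ) · λ^49e^(−8λ) = λ^50e^(−12.2λ), i.e. Gamma(shape=51, rate=12.2).
The mode of a Gamma(a, b) with a ≥ 1 (shape–rate) is (a−1)/b = 50/12.2 ≈ 4.098.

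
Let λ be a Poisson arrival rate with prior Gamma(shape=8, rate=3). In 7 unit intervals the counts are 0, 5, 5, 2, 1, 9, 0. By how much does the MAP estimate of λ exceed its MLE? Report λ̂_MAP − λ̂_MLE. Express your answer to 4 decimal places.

Σxᵢ = 22. Posterior is Gamma(30, 10); MAP = (30−1)/10 = 29/10 ≈ 2.90000.
MLE = x̄ = 22/7 ≈ 3.14286.
Difference = 29/10 − 22/7 = -17/70 ≈ -0.2429.

MAP − MLE = -0.2429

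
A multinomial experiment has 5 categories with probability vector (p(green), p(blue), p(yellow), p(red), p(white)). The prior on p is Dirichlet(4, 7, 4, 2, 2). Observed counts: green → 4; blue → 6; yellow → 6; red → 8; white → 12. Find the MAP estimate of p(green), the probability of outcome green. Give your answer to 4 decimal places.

The posterior is Dirichlet(αᵢ + nᵢ) = Dirichlet(8, 13, 10, 10, 14).
For a Dirichlet(a₁,…,a_K) with all aᵢ > 1, the mode has j-th component (aⱼ − 1)/(Σaᵢ − K).
Here Σaᵢ = 55 and K = 5, so p(green) = (8 − 1)/(55 − 5) = 7/50 ≈ 0.1400.

MAP estimate of p(green) = 0.1400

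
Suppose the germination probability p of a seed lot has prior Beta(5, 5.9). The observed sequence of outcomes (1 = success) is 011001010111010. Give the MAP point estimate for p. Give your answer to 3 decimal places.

Prior: Beta(5, 5.9).
Data: 8 successes in 15 trials (from the sequence). The binomial likelihood contributes p^8(1−p)^7, so the posterior is Beta(5+8, 5.9+7) = Beta(13, 12.9).
For Beta(a, b) with a, b > 1 the mode is (a−1)/(a+b−2) = 12/23.9 ≈ 0.502.

p̂_MAP = 0.502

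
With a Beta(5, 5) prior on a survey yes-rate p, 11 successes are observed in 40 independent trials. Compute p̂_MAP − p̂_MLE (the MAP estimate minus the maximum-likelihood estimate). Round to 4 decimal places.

MAP − MLE = 0.0375

Posterior is Beta(16, 34); MAP = (16−1)/(50−2) = 15/48 ≈ 0.31250.
MLE ignores the prior: p̂_MLE = k/n = 11/40 ≈ 0.27500.
Difference = 15/48 − 11/40 = 3/80 ≈ 0.0375.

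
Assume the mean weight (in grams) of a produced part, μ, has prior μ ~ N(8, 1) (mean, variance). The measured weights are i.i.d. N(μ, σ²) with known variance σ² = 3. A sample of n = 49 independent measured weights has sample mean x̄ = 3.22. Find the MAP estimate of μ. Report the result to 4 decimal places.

n = 49, x̄ = 3.22.
For a Normal prior and Normal likelihood with known variance, the posterior is Normal; its mode equals its mean, the precision-weighted average.
Prior precision 1/σ₀² = 1/1 = 1; data precision n/σ² = 49/3.
μ̂ = (1·8 + (49/3)·3.22) / (1 + 49/3) = (9089/150)/(52/3) = 9089/2600 ≈ 3.4958.

μ̂_MAP = 3.4958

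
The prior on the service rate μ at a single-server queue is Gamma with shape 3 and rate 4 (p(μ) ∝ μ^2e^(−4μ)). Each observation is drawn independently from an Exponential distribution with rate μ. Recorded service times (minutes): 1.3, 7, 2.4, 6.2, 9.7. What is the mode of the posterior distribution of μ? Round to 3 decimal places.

The Exponential(rate=μ) likelihood is ∝ μ^n e^(−μΣtᵢ). Here n = 5 and Σtᵢ = 1.3 + 7 + 2.4 + 6.2 + 9.7 = 26.6.
Posterior ∝ μ^2e^(−4μ) · μ^5e^(−26.6μ) = μ^7e^(−30.6μ), i.e. Gamma(8, 30.6).
Mode = (a−1)/b = 7/30.6 ≈ 0.229.

μ̂_MAP = 0.229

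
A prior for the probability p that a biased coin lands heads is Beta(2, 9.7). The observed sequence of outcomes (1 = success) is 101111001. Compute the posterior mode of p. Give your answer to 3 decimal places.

Prior: Beta(2, 9.7).
Data: 6 successes in 9 trials (from the sequence). The binomial likelihood contributes p^6(1−p)^3, so the posterior is Beta(2+6, 9.7+3) = Beta(8, 12.7).
For Beta(a, b) with a, b > 1 the mode is (a−1)/(a+b−2) = 7/18.7 ≈ 0.374.

p̂_MAP = 0.374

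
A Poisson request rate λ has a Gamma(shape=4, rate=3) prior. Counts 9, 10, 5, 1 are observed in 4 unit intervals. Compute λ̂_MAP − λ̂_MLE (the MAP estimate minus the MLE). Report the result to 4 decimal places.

Σxᵢ = 25. Posterior is Gamma(29, 7); MAP = (29−1)/7 = 28/7 ≈ 4.00000.
MLE = x̄ = 25/4 ≈ 6.25000.
Difference = 28/7 − 25/4 = -9/4 ≈ -2.2500.

MAP − MLE = -2.2500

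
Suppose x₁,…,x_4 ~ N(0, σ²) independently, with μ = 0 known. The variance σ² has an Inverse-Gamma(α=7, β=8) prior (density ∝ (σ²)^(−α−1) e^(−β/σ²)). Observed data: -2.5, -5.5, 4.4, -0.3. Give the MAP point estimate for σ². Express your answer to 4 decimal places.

Sum of squared deviations about the known mean: SS = (-2.5−0)² + (-5.5−0)² + (4.4−0)² + (-0.3−0)² = 55.95.
The Normal likelihood contributes (σ²)^(−n/2) exp(−SS/(2σ²)), so the posterior is Inverse-Gamma(α + n/2, β + SS/2) = Inverse-Gamma(9, 35.975).
The mode of Inverse-Gamma(a, b) is b/(a+1) = 35.975/10 ≈ 3.5975.

σ̂²_MAP = 3.5975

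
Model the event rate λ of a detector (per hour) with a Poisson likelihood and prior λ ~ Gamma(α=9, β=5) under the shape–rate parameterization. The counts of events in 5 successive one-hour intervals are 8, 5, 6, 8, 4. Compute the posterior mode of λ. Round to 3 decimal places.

λ̂_MAP = 3.900

Σxᵢ = 8+5+6+8+4 = 31, with n = 5.
Posterior ∝ λ^8e^(−5λ) · λ^31e^(−5λ) = λ^39e^(−10λ), i.e. Gamma(shape=40, rate=10).
The mode of a Gamma(a, b) with a ≥ 1 (shape–rate) is (a−1)/b = 39/10 ≈ 3.900.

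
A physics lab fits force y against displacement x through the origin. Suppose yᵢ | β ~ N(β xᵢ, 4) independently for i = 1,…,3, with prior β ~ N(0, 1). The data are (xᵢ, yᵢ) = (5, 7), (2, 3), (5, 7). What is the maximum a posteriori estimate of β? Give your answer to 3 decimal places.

β̂_MAP = 1.310

log p(β | y) = −Σ(yᵢ − βxᵢ)²/(2·4) − β²/(2·1) + const.
Setting the derivative to zero: Σxᵢ(yᵢ − βxᵢ)/4 − β/1 = 0, so β = Σxᵢyᵢ / (Σxᵢ² + σ²/τ²).
Σxᵢyᵢ = 5·7 + 2·3 + 5·7 = 76; Σxᵢ² = 54; σ²/τ² = 4.
β̂_MAP = 76 / (54 + 4) = 76/58 ≈ 1.310.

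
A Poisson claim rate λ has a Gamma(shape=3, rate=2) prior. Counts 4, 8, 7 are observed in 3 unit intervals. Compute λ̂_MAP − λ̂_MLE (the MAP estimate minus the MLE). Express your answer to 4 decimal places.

Σxᵢ = 19. Posterior is Gamma(22, 5); MAP = (22−1)/5 = 21/5 ≈ 4.20000.
MLE = x̄ = 19/3 ≈ 6.33333.
Difference = 21/5 − 19/3 = -32/15 ≈ -2.1333.

MAP − MLE = -2.1333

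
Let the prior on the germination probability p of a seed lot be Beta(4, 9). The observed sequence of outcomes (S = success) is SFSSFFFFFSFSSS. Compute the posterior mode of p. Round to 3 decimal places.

Prior: Beta(4, 9).
Data: 7 successes in 14 trials (from the sequence). The binomial likelihood contributes p^7(1−p)^7, so the posterior is Beta(4+7, 9+7) = Beta(11, 16).
For Beta(a, b) with a, b > 1 the mode is (a−1)/(a+b−2) = 10/25 ≈ 0.400.

p̂_MAP = 0.400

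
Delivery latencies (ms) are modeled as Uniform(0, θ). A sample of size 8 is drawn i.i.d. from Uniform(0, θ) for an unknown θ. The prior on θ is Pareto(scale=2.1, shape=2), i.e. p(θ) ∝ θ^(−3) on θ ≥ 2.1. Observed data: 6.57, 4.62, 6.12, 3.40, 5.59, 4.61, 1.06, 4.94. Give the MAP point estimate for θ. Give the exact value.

The Uniform(0, θ) likelihood is θ^(−n) for θ ≥ max(xᵢ), zero otherwise. Here max(xᵢ) = 6.57.
Posterior ∝ θ^(−3) · θ^(−8) = θ^(−11) on θ ≥ max(2.1, 6.57) = 6.57.
This density is strictly decreasing in θ, so the posterior mode lies at the lower boundary of the support.

θ̂_MAP = 6.57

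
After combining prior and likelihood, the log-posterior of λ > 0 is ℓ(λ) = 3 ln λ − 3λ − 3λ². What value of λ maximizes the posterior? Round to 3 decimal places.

λ̂_MAP = 0.500

ℓ'(λ) = 3/λ − 3 − 6λ. Setting this to zero and multiplying by λ: 6λ² + 3λ − 3 = 0.
λ = (−3 + √(3² + 4·6·3)) / (2·6) = (−3 + √81) / 12 = (−3 + 9)/12 = 1/2.
ℓ''(λ) = −3/λ² − 6 < 0, confirming a maximum.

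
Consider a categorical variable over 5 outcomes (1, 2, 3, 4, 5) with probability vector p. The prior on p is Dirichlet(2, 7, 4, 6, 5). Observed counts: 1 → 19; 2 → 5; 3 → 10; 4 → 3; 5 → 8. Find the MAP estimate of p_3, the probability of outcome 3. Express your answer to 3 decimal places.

The posterior is Dirichlet(αᵢ + nᵢ) = Dirichlet(21, 12, 14, 9, 13).
For a Dirichlet(a₁,…,a_K) with all aᵢ > 1, the mode has j-th component (aⱼ − 1)/(Σaᵢ − K).
Here Σaᵢ = 69 and K = 5, so p_3 = (14 − 1)/(69 − 5) = 13/64 ≈ 0.203.

MAP estimate: 0.203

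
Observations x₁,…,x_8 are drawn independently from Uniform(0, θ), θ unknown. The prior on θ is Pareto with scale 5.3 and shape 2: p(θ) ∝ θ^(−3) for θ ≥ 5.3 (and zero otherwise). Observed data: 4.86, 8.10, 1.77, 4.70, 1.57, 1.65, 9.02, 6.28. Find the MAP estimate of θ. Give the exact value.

The Uniform(0, θ) likelihood is θ^(−n) for θ ≥ max(xᵢ), zero otherwise. Here max(xᵢ) = 9.02.
Posterior ∝ θ^(−3) · θ^(−8) = θ^(−11) on θ ≥ max(5.3, 9.02) = 9.02.
This density is strictly decreasing in θ, so the posterior mode lies at the lower boundary of the support.

θ̂_MAP = 9.02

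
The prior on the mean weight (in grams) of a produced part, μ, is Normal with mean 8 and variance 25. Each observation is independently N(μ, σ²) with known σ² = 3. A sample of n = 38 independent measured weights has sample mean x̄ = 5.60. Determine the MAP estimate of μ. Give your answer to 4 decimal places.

n = 38, x̄ = 5.60.
For a Normal prior and Normal likelihood with known variance, the posterior is Normal; its mode equals its mean, the precision-weighted average.
Prior precision 1/σ₀² = 1/25 = 0.04; data precision n/σ² = 38/3.
μ̂ = (0.04·8 + (38/3)·5.6) / (0.04 + 38/3) = (5344/75)/(953/75) = 5344/953 ≈ 5.6076.

μ̂_MAP = 5.6076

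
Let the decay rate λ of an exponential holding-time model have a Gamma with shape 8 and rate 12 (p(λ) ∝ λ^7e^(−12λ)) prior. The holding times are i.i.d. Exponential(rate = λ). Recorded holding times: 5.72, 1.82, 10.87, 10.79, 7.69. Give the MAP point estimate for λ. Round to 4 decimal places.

The Exponential(rate=λ) likelihood is ∝ λ^n e^(−λΣtᵢ). Here n = 5 and Σtᵢ = 5.72 + 1.82 + 10.87 + 10.79 + 7.69 = 36.89.
Posterior ∝ λ^7e^(−12λ) · λ^5e^(−36.89λ) = λ^12e^(−48.89λ), i.e. Gamma(13, 48.89).
Mode = (a−1)/b = 12/48.89 ≈ 0.2454.

λ̂_MAP = 0.2454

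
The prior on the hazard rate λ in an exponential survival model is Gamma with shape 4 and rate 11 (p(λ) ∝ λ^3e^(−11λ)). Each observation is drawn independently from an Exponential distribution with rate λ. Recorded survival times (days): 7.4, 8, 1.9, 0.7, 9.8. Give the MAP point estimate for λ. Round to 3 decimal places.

λ̂_MAP = 0.206

The Exponential(rate=λ) likelihood is ∝ λ^n e^(−λΣtᵢ). Here n = 5 and Σtᵢ = 7.4 + 8 + 1.9 + 0.7 + 9.8 = 27.8.
Posterior ∝ λ^3e^(−11λ) · λ^5e^(−27.8λ) = λ^8e^(−38.8λ), i.e. Gamma(9, 38.8).
Mode = (a−1)/b = 8/38.8 ≈ 0.206.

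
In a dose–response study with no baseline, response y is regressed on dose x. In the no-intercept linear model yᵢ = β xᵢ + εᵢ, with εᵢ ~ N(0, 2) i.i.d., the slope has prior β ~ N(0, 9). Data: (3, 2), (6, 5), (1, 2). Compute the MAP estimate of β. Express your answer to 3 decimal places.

β̂_MAP = 0.822

log p(β | y) = −Σ(yᵢ − βxᵢ)²/(2·2) − β²/(2·9) + const.
Setting the derivative to zero: Σxᵢ(yᵢ − βxᵢ)/2 − β/9 = 0, so β = Σxᵢyᵢ / (Σxᵢ² + σ²/τ²).
Σxᵢyᵢ = 3·2 + 6·5 + 1·2 = 38; Σxᵢ² = 46; σ²/τ² = 2/9.
β̂_MAP = 38 / (46 + 2/9) = 38/(416/9) = 171/208 ≈ 0.822.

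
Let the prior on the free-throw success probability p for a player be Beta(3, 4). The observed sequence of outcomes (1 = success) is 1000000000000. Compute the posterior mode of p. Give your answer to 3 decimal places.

Prior: Beta(3, 4).
Data: 1 success in 13 trials (from the sequence). The binomial likelihood contributes p(1−p)^12, so the posterior is Beta(3+1, 4+12) = Beta(4, 16).
For Beta(a, b) with a, b > 1 the mode is (a−1)/(a+b−2) = 3/18 ≈ 0.167.

p̂_MAP = 0.167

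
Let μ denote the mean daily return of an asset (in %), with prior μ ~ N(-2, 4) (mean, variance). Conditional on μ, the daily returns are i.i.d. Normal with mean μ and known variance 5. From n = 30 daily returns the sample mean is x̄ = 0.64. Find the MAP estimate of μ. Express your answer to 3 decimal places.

n = 30, x̄ = 0.64.
For a Normal prior and Normal likelihood with known variance, the posterior is Normal; its mode equals its mean, the precision-weighted average.
Prior precision 1/σ₀² = 1/4 = 0.25; data precision n/σ² = 30/5 = 6.
μ̂ = (0.25·(-2) + 6·0.64) / (0.25 + 6) = 3.34/6.25 = 0.5344 ≈ 0.534.

μ̂_MAP = 0.534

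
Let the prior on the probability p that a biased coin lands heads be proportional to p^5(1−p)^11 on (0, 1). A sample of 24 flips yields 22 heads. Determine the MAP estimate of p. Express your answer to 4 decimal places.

The prior density ∝ p^5(1−p)^11 is the kernel of Beta(6, 12).
Data: 22 successes in 24 trials. The binomial likelihood contributes p^22(1−p)^2, so the posterior is Beta(6+22, 12+2) = Beta(28, 14).
For Beta(a, b) with a, b > 1 the mode is (a−1)/(a+b−2) = 27/40 ≈ 0.6750.

p̂_MAP = 0.6750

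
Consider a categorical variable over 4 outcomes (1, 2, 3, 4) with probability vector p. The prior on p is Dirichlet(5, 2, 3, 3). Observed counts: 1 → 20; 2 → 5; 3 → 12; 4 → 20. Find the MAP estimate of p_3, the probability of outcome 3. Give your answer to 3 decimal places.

The posterior is Dirichlet(αᵢ + nᵢ) = Dirichlet(25, 7, 15, 23).
For a Dirichlet(a₁,…,a_K) with all aᵢ > 1, the mode has j-th component (aⱼ − 1)/(Σaᵢ − K).
Here Σaᵢ = 70 and K = 4, so p_3 = (15 − 1)/(70 − 4) = 14/66 ≈ 0.212.

MAP estimate: 0.212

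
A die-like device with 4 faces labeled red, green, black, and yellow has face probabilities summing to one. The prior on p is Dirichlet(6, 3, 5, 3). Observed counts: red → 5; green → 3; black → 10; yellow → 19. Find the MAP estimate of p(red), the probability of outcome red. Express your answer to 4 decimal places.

The posterior is Dirichlet(αᵢ + nᵢ) = Dirichlet(11, 6, 15, 22).
For a Dirichlet(a₁,…,a_K) with all aᵢ > 1, the mode has j-th component (aⱼ − 1)/(Σaᵢ − K).
Here Σaᵢ = 54 and K = 4, so p(red) = (11 − 1)/(54 − 4) = 10/50 ≈ 0.2000.

MAP estimate of p(red) = 0.2000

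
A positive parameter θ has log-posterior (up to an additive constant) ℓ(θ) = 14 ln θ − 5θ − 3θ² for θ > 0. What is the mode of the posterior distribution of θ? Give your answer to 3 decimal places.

ℓ'(θ) = 14/θ − 5 − 6θ. Setting this to zero and multiplying by θ: 6θ² + 5θ − 14 = 0.
θ = (−5 + √(5² + 4·6·14)) / (2·6) = (−5 + √361) / 12 = (−5 + 19)/12 = 7/6.
ℓ''(θ) = −14/θ² − 6 < 0, confirming a maximum.

θ̂_MAP = 1.167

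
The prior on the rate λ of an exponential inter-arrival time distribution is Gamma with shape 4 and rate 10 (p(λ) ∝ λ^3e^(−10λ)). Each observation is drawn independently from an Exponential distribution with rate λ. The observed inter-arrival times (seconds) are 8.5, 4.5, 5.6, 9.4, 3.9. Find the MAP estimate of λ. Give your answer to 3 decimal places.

λ̂_MAP = 0.191

The Exponential(rate=λ) likelihood is ∝ λ^n e^(−λΣtᵢ). Here n = 5 and Σtᵢ = 8.5 + 4.5 + 5.6 + 9.4 + 3.9 = 31.9.
Posterior ∝ λ^3e^(−10λ) · λ^5e^(−31.9λ) = λ^8e^(−41.9λ), i.e. Gamma(9, 41.9).
Mode = (a−1)/b = 8/41.9 ≈ 0.191.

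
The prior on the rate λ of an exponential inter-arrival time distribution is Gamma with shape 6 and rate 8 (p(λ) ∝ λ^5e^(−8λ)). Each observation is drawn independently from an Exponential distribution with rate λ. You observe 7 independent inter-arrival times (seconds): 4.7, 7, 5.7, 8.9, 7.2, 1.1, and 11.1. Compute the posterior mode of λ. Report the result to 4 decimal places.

λ̂_MAP = 0.2235

The Exponential(rate=λ) likelihood is ∝ λ^n e^(−λΣtᵢ). Here n = 7 and Σtᵢ = 4.7 + 7 + 5.7 + 8.9 + 7.2 + 1.1 + 11.1 = 45.7.
Posterior ∝ λ^5e^(−8λ) · λ^7e^(−45.7λ) = λ^12e^(−53.7λ), i.e. Gamma(13, 53.7).
Mode = (a−1)/b = 12/53.7 ≈ 0.2235.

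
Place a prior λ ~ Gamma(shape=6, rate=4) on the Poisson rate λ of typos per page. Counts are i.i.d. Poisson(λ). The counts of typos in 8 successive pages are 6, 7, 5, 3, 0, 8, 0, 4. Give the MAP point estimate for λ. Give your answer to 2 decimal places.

λ̂_MAP = 3.17

Σxᵢ = 6+7+5+3+0+8+0+4 = 33, with n = 8.
Posterior ∝ λ^5e^(−4λ) · λ^33e^(−8λ) = λ^38e^(−12λ), i.e. Gamma(shape=39, rate=12).
The mode of a Gamma(a, b) with a ≥ 1 (shape–rate) is (a−1)/b = 38/12 ≈ 3.17.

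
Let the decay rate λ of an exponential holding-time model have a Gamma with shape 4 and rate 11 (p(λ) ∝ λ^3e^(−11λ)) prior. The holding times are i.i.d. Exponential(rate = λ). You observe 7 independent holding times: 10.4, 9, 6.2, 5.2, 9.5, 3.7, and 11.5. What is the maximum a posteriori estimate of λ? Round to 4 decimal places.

λ̂_MAP = 0.1504

The Exponential(rate=λ) likelihood is ∝ λ^n e^(−λΣtᵢ). Here n = 7 and Σtᵢ = 10.4 + 9 + 6.2 + 5.2 + 9.5 + 3.7 + 11.5 = 55.5.
Posterior ∝ λ^3e^(−11λ) · λ^7e^(−55.5λ) = λ^10e^(−66.5λ), i.e. Gamma(11, 66.5).
Mode = (a−1)/b = 10/66.5 ≈ 0.1504.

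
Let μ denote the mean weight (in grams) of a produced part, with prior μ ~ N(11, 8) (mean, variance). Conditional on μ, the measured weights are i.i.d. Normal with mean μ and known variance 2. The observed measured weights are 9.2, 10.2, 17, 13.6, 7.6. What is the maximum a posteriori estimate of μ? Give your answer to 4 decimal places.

n = 5; x̄ = (9.2 + 10.2 + 17 + 13.6 + 7.6)/5 = 57.6/5 = 11.52.
For a Normal prior and Normal likelihood with known variance, the posterior is Normal; its mode equals its mean, the precision-weighted average.
Prior precision 1/σ₀² = 1/8 = 0.125; data precision n/σ² = 5/2 = 2.5.
μ̂ = (0.125·11 + 2.5·11.52) / (0.125 + 2.5) = 30.175/2.625 = 1207/105 ≈ 11.4952.

μ̂_MAP = 11.4952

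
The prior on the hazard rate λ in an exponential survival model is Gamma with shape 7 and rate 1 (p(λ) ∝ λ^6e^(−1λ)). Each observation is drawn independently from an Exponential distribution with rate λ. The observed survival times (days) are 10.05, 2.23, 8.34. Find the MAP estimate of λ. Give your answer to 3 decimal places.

The Exponential(rate=λ) likelihood is ∝ λ^n e^(−λΣtᵢ). Here n = 3 and Σtᵢ = 10.05 + 2.23 + 8.34 = 20.62.
Posterior ∝ λ^6e^(−1λ) · λ^3e^(−20.62λ) = λ^9e^(−21.62λ), i.e. Gamma(10, 21.62).
Mode = (a−1)/b = 9/21.62 ≈ 0.416.

λ̂_MAP = 0.416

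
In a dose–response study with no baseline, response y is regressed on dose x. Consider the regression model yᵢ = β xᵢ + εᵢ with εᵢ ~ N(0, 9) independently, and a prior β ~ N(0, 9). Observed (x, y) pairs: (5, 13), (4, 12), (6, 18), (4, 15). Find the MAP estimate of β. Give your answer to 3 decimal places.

β̂_MAP = 2.989

log p(β | y) = −Σ(yᵢ − βxᵢ)²/(2·9) − β²/(2·9) + const.
Setting the derivative to zero: Σxᵢ(yᵢ − βxᵢ)/9 − β/9 = 0, so β = Σxᵢyᵢ / (Σxᵢ² + σ²/τ²).
Σxᵢyᵢ = 5·13 + 4·12 + 6·18 + 4·15 = 281; Σxᵢ² = 93; σ²/τ² = 1.
β̂_MAP = 281 / (93 + 1) = 281/94 ≈ 2.989.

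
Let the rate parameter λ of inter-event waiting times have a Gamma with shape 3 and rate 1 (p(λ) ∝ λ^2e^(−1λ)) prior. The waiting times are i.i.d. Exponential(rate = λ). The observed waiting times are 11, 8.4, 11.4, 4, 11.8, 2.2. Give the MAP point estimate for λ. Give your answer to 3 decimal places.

The Exponential(rate=λ) likelihood is ∝ λ^n e^(−λΣtᵢ). Here n = 6 and Σtᵢ = 11 + 8.4 + 11.4 + 4 + 11.8 + 2.2 = 48.8.
Posterior ∝ λ^2e^(−1λ) · λ^6e^(−48.8λ) = λ^8e^(−49.8λ), i.e. Gamma(9, 49.8).
Mode = (a−1)/b = 8/49.8 ≈ 0.161.

λ̂_MAP = 0.161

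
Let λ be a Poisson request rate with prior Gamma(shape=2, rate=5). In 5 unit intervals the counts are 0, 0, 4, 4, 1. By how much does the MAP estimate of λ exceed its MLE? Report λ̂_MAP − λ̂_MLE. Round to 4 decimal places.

Σxᵢ = 9. Posterior is Gamma(11, 10); MAP = (11−1)/10 = 10/10 ≈ 1.00000.
MLE = x̄ = 9/5 ≈ 1.80000.
Difference = 10/10 − 9/5 = -4/5 ≈ -0.8000.

MAP − MLE = -0.8000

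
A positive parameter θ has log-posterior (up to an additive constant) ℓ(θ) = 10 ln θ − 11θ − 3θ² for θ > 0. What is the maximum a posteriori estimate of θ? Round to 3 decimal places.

ℓ'(θ) = 10/θ − 11 − 6θ. Setting this to zero and multiplying by θ: 6θ² + 11θ − 10 = 0.
θ = (−11 + √(11² + 4·6·10)) / (2·6) = (−11 + √361) / 12 = (−11 + 19)/12 = 2/3.
ℓ''(θ) = −10/θ² − 6 < 0, confirming a maximum.

θ̂_MAP = 0.667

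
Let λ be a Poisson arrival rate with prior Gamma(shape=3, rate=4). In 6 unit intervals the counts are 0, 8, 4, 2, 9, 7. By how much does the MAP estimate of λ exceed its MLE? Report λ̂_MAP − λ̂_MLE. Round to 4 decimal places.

Σxᵢ = 30. Posterior is Gamma(33, 10); MAP = (33−1)/10 = 32/10 ≈ 3.20000.
MLE = x̄ = 30/6 ≈ 5.00000.
Difference = 32/10 − 30/6 = -9/5 ≈ -1.8000.

MAP − MLE = -1.8000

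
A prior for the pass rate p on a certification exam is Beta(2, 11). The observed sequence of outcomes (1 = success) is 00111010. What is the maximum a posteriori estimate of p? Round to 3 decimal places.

Prior: Beta(2, 11).
Data: 4 successes in 8 trials (from the sequence). The binomial likelihood contributes p^4(1−p)^4, so the posterior is Beta(2+4, 11+4) = Beta(6, 15).
For Beta(a, b) with a, b > 1 the mode is (a−1)/(a+b−2) = 5/19 ≈ 0.263.

p̂_MAP = 0.263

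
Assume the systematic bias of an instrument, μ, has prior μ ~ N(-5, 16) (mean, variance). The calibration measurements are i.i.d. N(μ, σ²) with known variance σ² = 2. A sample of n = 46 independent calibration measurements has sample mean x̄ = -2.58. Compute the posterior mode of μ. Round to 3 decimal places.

μ̂_MAP = -2.587

n = 46, x̄ = -2.58.
For a Normal prior and Normal likelihood with known variance, the posterior is Normal; its mode equals its mean, the precision-weighted average.
Prior precision 1/σ₀² = 1/16 = 0.0625; data precision n/σ² = 46/2 = 23.
μ̂ = (0.0625·(-5) + 23·(-2.58)) / (0.0625 + 23) = (-59.6525)/23.0625 = -23861/9225 ≈ -2.587.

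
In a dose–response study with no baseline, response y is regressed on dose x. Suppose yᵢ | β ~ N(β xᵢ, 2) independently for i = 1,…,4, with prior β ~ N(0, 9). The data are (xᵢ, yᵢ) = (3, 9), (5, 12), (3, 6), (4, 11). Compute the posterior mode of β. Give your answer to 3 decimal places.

log p(β | y) = −Σ(yᵢ − βxᵢ)²/(2·2) − β²/(2·9) + const.
Setting the derivative to zero: Σxᵢ(yᵢ − βxᵢ)/2 − β/9 = 0, so β = Σxᵢyᵢ / (Σxᵢ² + σ²/τ²).
Σxᵢyᵢ = 3·9 + 5·12 + 3·6 + 4·11 = 149; Σxᵢ² = 59; σ²/τ² = 2/9.
β̂_MAP = 149 / (59 + 2/9) = 149/(533/9) = 1341/533 ≈ 2.516.

β̂_MAP = 2.516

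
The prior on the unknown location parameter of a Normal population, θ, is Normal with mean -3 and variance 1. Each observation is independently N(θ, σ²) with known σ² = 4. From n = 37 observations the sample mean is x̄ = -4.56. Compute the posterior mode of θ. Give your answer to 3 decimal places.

θ̂_MAP = -4.408

n = 37, x̄ = -4.56.
For a Normal prior and Normal likelihood with known variance, the posterior is Normal; its mode equals its mean, the precision-weighted average.
Prior precision 1/σ₀² = 1/1 = 1; data precision n/σ² = 37/4 = 9.25.
θ̂ = (1·(-3) + 9.25·(-4.56)) / (1 + 9.25) = (-45.18)/10.25 = -4518/1025 ≈ -4.408.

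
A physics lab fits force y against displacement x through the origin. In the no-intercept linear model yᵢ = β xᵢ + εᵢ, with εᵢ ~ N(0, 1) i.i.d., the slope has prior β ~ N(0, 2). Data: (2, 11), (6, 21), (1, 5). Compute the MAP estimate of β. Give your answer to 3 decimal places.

β̂_MAP = 3.687

log p(β | y) = −Σ(yᵢ − βxᵢ)²/(2·1) − β²/(2·2) + const.
Setting the derivative to zero: Σxᵢ(yᵢ − βxᵢ)/1 − β/2 = 0, so β = Σxᵢyᵢ / (Σxᵢ² + σ²/τ²).
Σxᵢyᵢ = 2·11 + 6·21 + 1·5 = 153; Σxᵢ² = 41; σ²/τ² = 0.5.
β̂_MAP = 153 / (41 + 0.5) = 153/41.5 ≈ 3.687.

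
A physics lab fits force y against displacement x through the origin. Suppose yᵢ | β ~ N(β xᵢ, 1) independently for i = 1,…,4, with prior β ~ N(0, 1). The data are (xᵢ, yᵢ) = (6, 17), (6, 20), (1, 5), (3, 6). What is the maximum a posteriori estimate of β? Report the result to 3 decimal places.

log p(β | y) = −Σ(yᵢ − βxᵢ)²/(2·1) − β²/(2·1) + const.
Setting the derivative to zero: Σxᵢ(yᵢ − βxᵢ)/1 − β/1 = 0, so β = Σxᵢyᵢ / (Σxᵢ² + σ²/τ²).
Σxᵢyᵢ = 6·17 + 6·20 + 1·5 + 3·6 = 245; Σxᵢ² = 82; σ²/τ² = 1.
β̂_MAP = 245 / (82 + 1) = 245/83 ≈ 2.952.

β̂_MAP = 2.952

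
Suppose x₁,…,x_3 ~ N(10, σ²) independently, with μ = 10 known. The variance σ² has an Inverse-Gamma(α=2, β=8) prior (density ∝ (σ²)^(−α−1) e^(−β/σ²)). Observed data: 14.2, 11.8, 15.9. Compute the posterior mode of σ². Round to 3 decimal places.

Sum of squared deviations about the known mean: SS = (14.2−10)² + (11.8−10)² + (15.9−10)² = 55.69.
The Normal likelihood contributes (σ²)^(−n/2) exp(−SS/(2σ²)), so the posterior is Inverse-Gamma(α + n/2, β + SS/2) = Inverse-Gamma(3.5, 35.845).
The mode of Inverse-Gamma(a, b) is b/(a+1) = 35.845/4.5 ≈ 7.966.

σ̂²_MAP = 7.966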